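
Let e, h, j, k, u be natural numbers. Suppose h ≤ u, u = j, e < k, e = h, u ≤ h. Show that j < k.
h ≤ u and u ≤ h, so h = u. Because u = j, h = j. e = h and e < k, therefore h < k. Because h = j, j < k.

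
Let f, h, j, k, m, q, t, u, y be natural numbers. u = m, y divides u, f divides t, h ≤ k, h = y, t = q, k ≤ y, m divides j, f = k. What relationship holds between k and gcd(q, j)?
k divides gcd(q, j)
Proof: t = q and f divides t, so f divides q. f = k, so k divides q. Since h = y and h ≤ k, y ≤ k. k ≤ y, so y = k. Since y divides u, k divides u. u = m, so k divides m. From m divides j, k divides j. Because k divides q, k divides gcd(q, j).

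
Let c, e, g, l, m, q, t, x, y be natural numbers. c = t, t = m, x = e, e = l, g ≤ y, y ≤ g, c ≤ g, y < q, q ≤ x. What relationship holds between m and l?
m < l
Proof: Because c = t and t = m, c = m. x = e and e = l, hence x = l. From g ≤ y and y ≤ g, g = y. From c ≤ g, c ≤ y. y < q, so c < q. Since q ≤ x, c < x. Since x = l, c < l. c = m, so m < l.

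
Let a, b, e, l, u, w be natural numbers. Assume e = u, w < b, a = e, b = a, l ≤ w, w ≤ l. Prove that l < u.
Because b = a and a = e, b = e. e = u, so b = u. Because w ≤ l and l ≤ w, w = l. From w < b, l < b. Since b = u, l < u.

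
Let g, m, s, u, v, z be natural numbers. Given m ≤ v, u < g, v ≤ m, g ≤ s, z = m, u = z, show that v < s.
m ≤ v and v ≤ m, hence m = v. Since z = m, z = v. From u < g and g ≤ s, u < s. Since u = z, z < s. Since z = v, v < s.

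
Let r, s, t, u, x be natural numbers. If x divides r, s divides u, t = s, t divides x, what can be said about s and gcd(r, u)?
s divides gcd(r, u)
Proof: Because t divides x and x divides r, t divides r. Since t = s, s divides r. Since s divides u, s divides gcd(r, u).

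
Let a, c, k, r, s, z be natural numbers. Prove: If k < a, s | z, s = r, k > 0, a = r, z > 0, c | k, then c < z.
Because c | k and k > 0, c ≤ k. a = r and k < a, thus k < r. c ≤ k, so c < r. Since s = r and s | z, r | z. Since z > 0, r ≤ z. Since c < r, c < z.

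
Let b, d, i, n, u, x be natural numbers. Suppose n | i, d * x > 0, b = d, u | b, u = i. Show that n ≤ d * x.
From b = d and u | b, u | d. Because u = i, i | d. Because n | i, n | d. Then n | d * x. d * x > 0, so n ≤ d * x.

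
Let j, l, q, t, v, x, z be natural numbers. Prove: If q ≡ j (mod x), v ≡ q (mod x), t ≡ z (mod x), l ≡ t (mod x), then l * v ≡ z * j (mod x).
Since l ≡ t (mod x) and t ≡ z (mod x), l ≡ z (mod x). Since v ≡ q (mod x) and q ≡ j (mod x), v ≡ j (mod x). Combined with l ≡ z (mod x), by multiplying congruences, l * v ≡ z * j (mod x).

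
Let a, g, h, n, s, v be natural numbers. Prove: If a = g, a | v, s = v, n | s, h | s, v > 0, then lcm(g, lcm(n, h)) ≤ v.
a = g and a | v, therefore g | v. n | s and h | s, so lcm(n, h) | s. s = v, so lcm(n, h) | v. Since g | v, lcm(g, lcm(n, h)) | v. v > 0, so lcm(g, lcm(n, h)) ≤ v.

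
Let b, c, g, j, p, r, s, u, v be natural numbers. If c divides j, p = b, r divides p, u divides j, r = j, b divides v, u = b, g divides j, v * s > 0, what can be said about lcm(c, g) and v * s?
lcm(c, g) ≤ v * s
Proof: From p = b and r divides p, r divides b. Since r = j, j divides b. From u = b and u divides j, b divides j. j divides b, so j = b. Because c divides j and g divides j, lcm(c, g) divides j. j = b, so lcm(c, g) divides b. Since b divides v, lcm(c, g) divides v. Then lcm(c, g) divides v * s. Since v * s > 0, lcm(c, g) ≤ v * s.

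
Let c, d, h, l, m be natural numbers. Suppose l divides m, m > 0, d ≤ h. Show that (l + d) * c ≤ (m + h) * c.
From l divides m and m > 0, l ≤ m. Because d ≤ h, l + d ≤ m + h. By multiplying by a non-negative, (l + d) * c ≤ (m + h) * c.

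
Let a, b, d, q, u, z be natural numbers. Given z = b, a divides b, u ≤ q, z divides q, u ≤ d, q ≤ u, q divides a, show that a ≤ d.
u ≤ q and q ≤ u, so u = q. z = b and z divides q, so b divides q. Because a divides b, a divides q. Since q divides a, q = a. Because u = q, u = a. u ≤ d, so a ≤ d.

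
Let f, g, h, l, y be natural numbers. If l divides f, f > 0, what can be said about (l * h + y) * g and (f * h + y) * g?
(l * h + y) * g ≤ (f * h + y) * g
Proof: l divides f and f > 0, thus l ≤ f. By multiplying by a non-negative, l * h ≤ f * h. Then l * h + y ≤ f * h + y. By multiplying by a non-negative, (l * h + y) * g ≤ (f * h + y) * g.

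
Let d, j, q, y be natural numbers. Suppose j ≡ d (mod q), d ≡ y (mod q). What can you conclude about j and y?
j ≡ y (mod q)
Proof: From j ≡ d (mod q) and d ≡ y (mod q), by transitivity, j ≡ y (mod q).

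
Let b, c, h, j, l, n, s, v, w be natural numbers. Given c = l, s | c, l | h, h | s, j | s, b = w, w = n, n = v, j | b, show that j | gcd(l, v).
c = l and s | c, therefore s | l. Since l | h and h | s, l | s. Since s | l, s = l. j | s, so j | l. Since b = w and w = n, b = n. n = v, so b = v. Since j | b, j | v. j | l, so j | gcd(l, v).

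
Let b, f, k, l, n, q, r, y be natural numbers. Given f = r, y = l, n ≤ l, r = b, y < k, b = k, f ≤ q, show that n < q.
Since y = l and y < k, l < k. Since n ≤ l, n < k. f = r and r = b, hence f = b. b = k, so f = k. Since f ≤ q, k ≤ q. Since n < k, n < q.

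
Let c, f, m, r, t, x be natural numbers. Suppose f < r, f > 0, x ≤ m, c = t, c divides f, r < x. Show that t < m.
c = t and c divides f, thus t divides f. f > 0, so t ≤ f. From r < x and x ≤ m, r < m. f < r, so f < m. t ≤ f, so t < m.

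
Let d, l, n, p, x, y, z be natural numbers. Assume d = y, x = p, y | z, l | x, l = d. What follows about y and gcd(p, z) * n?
y | gcd(p, z) * n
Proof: l = d and d = y, so l = y. x = p and l | x, hence l | p. Since l = y, y | p. y | z, so y | gcd(p, z). Then y | gcd(p, z) * n.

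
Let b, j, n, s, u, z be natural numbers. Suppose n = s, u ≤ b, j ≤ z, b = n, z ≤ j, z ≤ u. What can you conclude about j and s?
j ≤ s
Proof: From b = n and n = s, b = s. Since z ≤ j and j ≤ z, z = j. Since z ≤ u, j ≤ u. Since u ≤ b, j ≤ b. b = s, so j ≤ s.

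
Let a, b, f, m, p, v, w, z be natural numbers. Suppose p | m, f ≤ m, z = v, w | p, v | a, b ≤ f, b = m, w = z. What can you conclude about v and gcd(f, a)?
v | gcd(f, a)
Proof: Because b = m and b ≤ f, m ≤ f. Since f ≤ m, m = f. Since w = z and z = v, w = v. w | p and p | m, thus w | m. From w = v, v | m. Since m = f, v | f. v | a, so v | gcd(f, a).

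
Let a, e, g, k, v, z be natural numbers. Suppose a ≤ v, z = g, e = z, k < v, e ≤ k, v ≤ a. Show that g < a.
e = z and z = g, therefore e = g. v ≤ a and a ≤ v, thus v = a. From e ≤ k and k < v, e < v. Since v = a, e < a. e = g, so g < a.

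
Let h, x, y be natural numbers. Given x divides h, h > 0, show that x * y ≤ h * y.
x divides h and h > 0, hence x ≤ h. By multiplying by a non-negative, x * y ≤ h * y.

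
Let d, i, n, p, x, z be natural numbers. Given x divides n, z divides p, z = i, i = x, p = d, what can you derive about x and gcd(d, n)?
x divides gcd(d, n)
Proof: z = i and i = x, so z = x. p = d and z divides p, hence z divides d. Since z = x, x divides d. Because x divides n, x divides gcd(d, n).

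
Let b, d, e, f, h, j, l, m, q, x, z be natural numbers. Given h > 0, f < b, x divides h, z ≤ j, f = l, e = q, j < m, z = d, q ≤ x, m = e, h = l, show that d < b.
m = e and e = q, thus m = q. z ≤ j and j < m, therefore z < m. m = q, so z < q. Because x divides h and h > 0, x ≤ h. Since q ≤ x, q ≤ h. From h = l, q ≤ l. Since z < q, z < l. Since z = d, d < l. f = l and f < b, thus l < b. d < l, so d < b.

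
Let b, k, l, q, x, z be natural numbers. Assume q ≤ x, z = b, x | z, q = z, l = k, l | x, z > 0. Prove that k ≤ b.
x | z and z > 0, so x ≤ z. q = z and q ≤ x, thus z ≤ x. Since x ≤ z, x = z. Since l | x, l | z. z > 0, so l ≤ z. l = k, so k ≤ z. z = b, so k ≤ b.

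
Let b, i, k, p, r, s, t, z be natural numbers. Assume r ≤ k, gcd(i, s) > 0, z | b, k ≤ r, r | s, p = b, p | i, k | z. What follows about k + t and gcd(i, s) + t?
k + t ≤ gcd(i, s) + t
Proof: k | z and z | b, therefore k | b. From p = b and p | i, b | i. k | b, so k | i. r ≤ k and k ≤ r, hence r = k. From r | s, k | s. From k | i, k | gcd(i, s). gcd(i, s) > 0, so k ≤ gcd(i, s). Then k + t ≤ gcd(i, s) + t.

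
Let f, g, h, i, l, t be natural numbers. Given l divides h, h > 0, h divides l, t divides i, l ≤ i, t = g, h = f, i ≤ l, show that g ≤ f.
i ≤ l and l ≤ i, therefore i = l. l divides h and h divides l, thus l = h. Since i = l, i = h. Since t divides i, t divides h. h > 0, so t ≤ h. Since h = f, t ≤ f. t = g, so g ≤ f.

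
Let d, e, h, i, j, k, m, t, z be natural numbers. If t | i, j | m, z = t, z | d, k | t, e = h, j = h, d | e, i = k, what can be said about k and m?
k | m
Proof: Because i = k and t | i, t | k. From k | t, t = k. Since z = t, z = k. z | d and d | e, thus z | e. Since z = k, k | e. Because e = h, k | h. j = h and j | m, thus h | m. From k | h, k | m.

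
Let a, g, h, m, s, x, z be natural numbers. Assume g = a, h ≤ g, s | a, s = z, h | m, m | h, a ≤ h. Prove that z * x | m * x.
From g = a and h ≤ g, h ≤ a. Since a ≤ h, a = h. h | m and m | h, thus h = m. a = h, so a = m. Since s | a, s | m. s = z, so z | m. Then z * x | m * x.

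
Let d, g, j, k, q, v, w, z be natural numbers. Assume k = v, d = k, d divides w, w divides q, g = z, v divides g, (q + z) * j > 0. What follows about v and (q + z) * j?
v ≤ (q + z) * j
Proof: From d divides w and w divides q, d divides q. d = k, so k divides q. Since k = v, v divides q. g = z and v divides g, therefore v divides z. Since v divides q, v divides q + z. Then v divides (q + z) * j. Since (q + z) * j > 0, v ≤ (q + z) * j.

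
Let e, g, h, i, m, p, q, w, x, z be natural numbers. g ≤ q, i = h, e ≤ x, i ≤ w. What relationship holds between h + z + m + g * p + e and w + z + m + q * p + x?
h + z + m + g * p + e ≤ w + z + m + q * p + x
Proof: Since i = h and i ≤ w, h ≤ w. Then h + z ≤ w + z. Then h + z + m ≤ w + z + m. From g ≤ q, g * p ≤ q * p. Since e ≤ x, g * p + e ≤ q * p + x. Since h + z + m ≤ w + z + m, h + z + m + g * p + e ≤ w + z + m + q * p + x.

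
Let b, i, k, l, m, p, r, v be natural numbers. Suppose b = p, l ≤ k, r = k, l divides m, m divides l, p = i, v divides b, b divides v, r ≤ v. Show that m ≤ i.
From l divides m and m divides l, l = m. Because v divides b and b divides v, v = b. b = p, so v = p. p = i, so v = i. Since r = k and r ≤ v, k ≤ v. From v = i, k ≤ i. l ≤ k, so l ≤ i. Since l = m, m ≤ i.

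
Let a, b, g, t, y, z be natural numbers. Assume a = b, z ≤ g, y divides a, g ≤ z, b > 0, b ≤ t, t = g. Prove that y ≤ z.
Since a = b and y divides a, y divides b. Since b > 0, y ≤ b. g ≤ z and z ≤ g, so g = z. Since t = g, t = z. b ≤ t, so b ≤ z. Since y ≤ b, y ≤ z.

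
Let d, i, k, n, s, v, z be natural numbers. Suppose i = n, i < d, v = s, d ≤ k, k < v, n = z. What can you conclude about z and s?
z < s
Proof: From i = n and i < d, n < d. Because n = z, z < d. d ≤ k and k < v, so d < v. v = s, so d < s. z < d, so z < s.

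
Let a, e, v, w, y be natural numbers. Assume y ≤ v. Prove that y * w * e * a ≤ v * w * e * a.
y ≤ v, so y * w ≤ v * w. Then y * w * e ≤ v * w * e. Then y * w * e * a ≤ v * w * e * a.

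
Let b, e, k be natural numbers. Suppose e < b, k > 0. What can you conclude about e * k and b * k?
e * k < b * k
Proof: e < b and k > 0. By multiplying by a positive, e * k < b * k.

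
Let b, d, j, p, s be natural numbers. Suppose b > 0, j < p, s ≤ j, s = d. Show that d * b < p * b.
Since s = d and s ≤ j, d ≤ j. Since j < p, d < p. Since b > 0, by multiplying by a positive, d * b < p * b.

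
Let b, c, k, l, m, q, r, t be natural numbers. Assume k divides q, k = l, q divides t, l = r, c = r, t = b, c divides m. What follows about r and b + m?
r divides b + m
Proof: From k = l and l = r, k = r. k divides q, so r divides q. From t = b and q divides t, q divides b. Since r divides q, r divides b. Because c = r and c divides m, r divides m. Because r divides b, r divides b + m.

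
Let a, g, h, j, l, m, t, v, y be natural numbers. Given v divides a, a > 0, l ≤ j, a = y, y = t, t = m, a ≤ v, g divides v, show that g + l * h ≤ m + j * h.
a = y and y = t, therefore a = t. t = m, so a = m. From v divides a and a > 0, v ≤ a. a ≤ v, so v = a. g divides v, so g divides a. a > 0, so g ≤ a. Since a = m, g ≤ m. Since l ≤ j, by multiplying by a non-negative, l * h ≤ j * h. Since g ≤ m, g + l * h ≤ m + j * h.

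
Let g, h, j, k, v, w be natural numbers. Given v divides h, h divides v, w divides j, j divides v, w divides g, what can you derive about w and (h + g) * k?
w divides (h + g) * k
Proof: v divides h and h divides v, therefore v = h. From w divides j and j divides v, w divides v. v = h, so w divides h. w divides g, so w divides h + g. Then w divides (h + g) * k.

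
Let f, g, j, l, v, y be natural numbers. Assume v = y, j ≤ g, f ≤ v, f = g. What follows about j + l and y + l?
j + l ≤ y + l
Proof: Since f = g and f ≤ v, g ≤ v. j ≤ g, so j ≤ v. From v = y, j ≤ y. Then j + l ≤ y + l.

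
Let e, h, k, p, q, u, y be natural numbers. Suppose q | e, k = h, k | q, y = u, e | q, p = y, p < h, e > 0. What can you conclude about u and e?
u < e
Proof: p = y and y = u, thus p = u. From p < h, u < h. q | e and e | q, thus q = e. From k | q, k | e. e > 0, so k ≤ e. Since k = h, h ≤ e. Since u < h, u < e.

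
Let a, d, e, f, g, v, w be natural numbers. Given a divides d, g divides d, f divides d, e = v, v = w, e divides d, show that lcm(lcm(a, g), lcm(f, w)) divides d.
a divides d and g divides d, hence lcm(a, g) divides d. From e = v and v = w, e = w. From e divides d, w divides d. Since f divides d, lcm(f, w) divides d. lcm(a, g) divides d, so lcm(lcm(a, g), lcm(f, w)) divides d.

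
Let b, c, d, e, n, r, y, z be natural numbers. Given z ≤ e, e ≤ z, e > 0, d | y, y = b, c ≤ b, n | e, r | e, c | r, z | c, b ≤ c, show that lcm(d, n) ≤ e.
b ≤ c and c ≤ b, hence b = c. From c | r and r | e, c | e. z ≤ e and e ≤ z, therefore z = e. z | c, so e | c. Since c | e, c = e. b = c, so b = e. y = b and d | y, so d | b. b = e, so d | e. Since n | e, lcm(d, n) | e. e > 0, so lcm(d, n) ≤ e.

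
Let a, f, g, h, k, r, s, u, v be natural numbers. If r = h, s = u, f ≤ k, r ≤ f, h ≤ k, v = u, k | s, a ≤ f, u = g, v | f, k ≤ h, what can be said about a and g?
a ≤ g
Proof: h ≤ k and k ≤ h, hence h = k. r = h, so r = k. Because r ≤ f, k ≤ f. f ≤ k, so k = f. s = u and k | s, hence k | u. k = f, so f | u. Because v = u and v | f, u | f. Since f | u, f = u. u = g, so f = g. Since a ≤ f, a ≤ g.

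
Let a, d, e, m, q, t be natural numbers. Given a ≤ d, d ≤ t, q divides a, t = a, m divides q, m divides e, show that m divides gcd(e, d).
t = a and d ≤ t, hence d ≤ a. a ≤ d, so a = d. m divides q and q divides a, thus m divides a. a = d, so m divides d. Since m divides e, m divides gcd(e, d).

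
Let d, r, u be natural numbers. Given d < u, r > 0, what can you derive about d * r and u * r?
d * r < u * r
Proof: d < u and r > 0. By multiplying by a positive, d * r < u * r.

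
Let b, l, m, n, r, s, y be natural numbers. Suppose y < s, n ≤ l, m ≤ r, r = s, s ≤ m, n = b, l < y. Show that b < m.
n = b and n ≤ l, thus b ≤ l. From r = s and m ≤ r, m ≤ s. Since s ≤ m, s = m. Since y < s, y < m. l < y, so l < m. Since b ≤ l, b < m.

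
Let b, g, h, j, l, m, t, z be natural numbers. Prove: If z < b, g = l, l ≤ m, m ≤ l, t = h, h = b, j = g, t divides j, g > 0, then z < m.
From l ≤ m and m ≤ l, l = m. Since g = l, g = m. From t = h and h = b, t = b. j = g and t divides j, therefore t divides g. g > 0, so t ≤ g. t = b, so b ≤ g. g = m, so b ≤ m. z < b, so z < m.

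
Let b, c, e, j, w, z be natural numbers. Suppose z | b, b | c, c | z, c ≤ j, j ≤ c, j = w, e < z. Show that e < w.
z | b and b | c, thus z | c. c | z, so z = c. c ≤ j and j ≤ c, hence c = j. From z = c, z = j. j = w, so z = w. Since e < z, e < w.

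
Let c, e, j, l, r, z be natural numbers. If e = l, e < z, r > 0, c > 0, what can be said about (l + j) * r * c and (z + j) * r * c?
(l + j) * r * c < (z + j) * r * c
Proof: e = l and e < z, thus l < z. Then l + j < z + j. Using r > 0, by multiplying by a positive, (l + j) * r < (z + j) * r. Combining with c > 0, by multiplying by a positive, (l + j) * r * c < (z + j) * r * c.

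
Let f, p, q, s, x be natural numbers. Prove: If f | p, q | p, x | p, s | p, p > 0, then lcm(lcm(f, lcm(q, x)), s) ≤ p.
Since q | p and x | p, lcm(q, x) | p. f | p, so lcm(f, lcm(q, x)) | p. s | p, so lcm(lcm(f, lcm(q, x)), s) | p. Since p > 0, lcm(lcm(f, lcm(q, x)), s) ≤ p.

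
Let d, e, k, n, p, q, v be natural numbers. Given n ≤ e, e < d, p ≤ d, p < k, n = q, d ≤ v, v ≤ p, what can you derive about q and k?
q < k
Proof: n = q and n ≤ e, thus q ≤ e. Since e < d, q < d. d ≤ v and v ≤ p, thus d ≤ p. Since p ≤ d, p = d. p < k, so d < k. Since q < d, q < k.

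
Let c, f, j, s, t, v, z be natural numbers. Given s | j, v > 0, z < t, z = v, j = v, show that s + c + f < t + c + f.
j = v and s | j, therefore s | v. Since v > 0, s ≤ v. Since z = v and z < t, v < t. s ≤ v, so s < t. Then s + c < t + c. Then s + c + f < t + c + f.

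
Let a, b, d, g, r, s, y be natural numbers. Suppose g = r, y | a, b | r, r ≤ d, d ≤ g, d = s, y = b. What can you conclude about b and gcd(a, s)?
b | gcd(a, s)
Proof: Since y = b and y | a, b | a. g = r and d ≤ g, therefore d ≤ r. Since r ≤ d, r = d. Because d = s, r = s. b | r, so b | s. Since b | a, b | gcd(a, s).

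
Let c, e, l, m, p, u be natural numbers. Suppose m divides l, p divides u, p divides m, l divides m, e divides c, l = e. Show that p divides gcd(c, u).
m divides l and l divides m, thus m = l. l = e, so m = e. p divides m, so p divides e. e divides c, so p divides c. p divides u, so p divides gcd(c, u).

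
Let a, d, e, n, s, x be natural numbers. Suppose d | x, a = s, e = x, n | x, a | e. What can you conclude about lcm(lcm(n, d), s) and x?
lcm(lcm(n, d), s) | x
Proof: From n | x and d | x, lcm(n, d) | x. e = x and a | e, hence a | x. From a = s, s | x. From lcm(n, d) | x, lcm(lcm(n, d), s) | x.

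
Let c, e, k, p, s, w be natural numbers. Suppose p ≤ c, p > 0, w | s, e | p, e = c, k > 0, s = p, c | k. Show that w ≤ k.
Since s = p and w | s, w | p. p > 0, so w ≤ p. e = c and e | p, thus c | p. Because p > 0, c ≤ p. Since p ≤ c, c = p. c | k and k > 0, thus c ≤ k. c = p, so p ≤ k. Since w ≤ p, w ≤ k.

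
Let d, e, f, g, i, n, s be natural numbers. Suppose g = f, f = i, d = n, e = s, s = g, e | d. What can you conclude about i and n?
i | n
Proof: g = f and f = i, therefore g = i. Since e = s and s = g, e = g. Since e | d, g | d. Because d = n, g | n. g = i, so i | n.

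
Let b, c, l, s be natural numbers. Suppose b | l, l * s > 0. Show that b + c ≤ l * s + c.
From b | l, b | l * s. Since l * s > 0, b ≤ l * s. Then b + c ≤ l * s + c.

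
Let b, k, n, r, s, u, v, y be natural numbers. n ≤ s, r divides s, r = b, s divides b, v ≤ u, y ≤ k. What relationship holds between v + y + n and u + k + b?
v + y + n ≤ u + k + b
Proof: v ≤ u and y ≤ k, so v + y ≤ u + k. r = b and r divides s, thus b divides s. Since s divides b, s = b. n ≤ s, so n ≤ b. Since v + y ≤ u + k, v + y + n ≤ u + k + b.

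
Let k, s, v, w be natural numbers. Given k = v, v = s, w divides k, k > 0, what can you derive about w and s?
w ≤ s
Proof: k = v and v = s, hence k = s. w divides k and k > 0, hence w ≤ k. k = s, so w ≤ s.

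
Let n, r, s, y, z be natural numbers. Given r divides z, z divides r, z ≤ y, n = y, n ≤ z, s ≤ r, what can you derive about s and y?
s ≤ y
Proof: Because r divides z and z divides r, r = z. n = y and n ≤ z, thus y ≤ z. z ≤ y, so z = y. Since r = z, r = y. Since s ≤ r, s ≤ y.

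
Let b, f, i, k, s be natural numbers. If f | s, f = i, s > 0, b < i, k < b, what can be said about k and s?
k < s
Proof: From k < b and b < i, k < i. Because f = i and f | s, i | s. Because s > 0, i ≤ s. Since k < i, k < s.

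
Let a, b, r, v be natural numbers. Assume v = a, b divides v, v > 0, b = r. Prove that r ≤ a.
b divides v and v > 0, hence b ≤ v. Since b = r, r ≤ v. v = a, so r ≤ a.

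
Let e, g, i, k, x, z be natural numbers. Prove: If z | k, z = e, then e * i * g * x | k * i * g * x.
z = e and z | k, therefore e | k. Then e * i | k * i. Then e * i * g | k * i * g. Then e * i * g * x | k * i * g * x.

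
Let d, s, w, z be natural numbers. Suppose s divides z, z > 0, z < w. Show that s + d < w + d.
s divides z and z > 0, so s ≤ z. From z < w, s < w. Then s + d < w + d.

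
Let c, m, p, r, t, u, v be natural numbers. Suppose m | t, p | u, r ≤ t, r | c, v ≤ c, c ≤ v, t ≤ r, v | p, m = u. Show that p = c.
t ≤ r and r ≤ t, thus t = r. Since m | t, m | r. m = u, so u | r. From p | u, p | r. Since r | c, p | c. v ≤ c and c ≤ v, hence v = c. Because v | p, c | p. p | c, so p = c.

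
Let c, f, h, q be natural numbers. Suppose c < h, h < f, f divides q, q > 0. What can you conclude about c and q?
c < q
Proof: f divides q and q > 0, thus f ≤ q. Since h < f, h < q. Since c < h, c < q.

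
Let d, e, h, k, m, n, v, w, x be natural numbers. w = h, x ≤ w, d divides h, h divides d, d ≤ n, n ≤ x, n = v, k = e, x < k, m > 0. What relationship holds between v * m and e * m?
v * m < e * m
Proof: w = h and x ≤ w, hence x ≤ h. d divides h and h divides d, hence d = h. d ≤ n, so h ≤ n. x ≤ h, so x ≤ n. n ≤ x, so x = n. Since n = v, x = v. Since k = e and x < k, x < e. Since x = v, v < e. Since m > 0, by multiplying by a positive, v * m < e * m.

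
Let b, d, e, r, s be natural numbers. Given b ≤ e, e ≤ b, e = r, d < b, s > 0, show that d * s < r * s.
b ≤ e and e ≤ b, thus b = e. e = r, so b = r. Since d < b, d < r. s > 0, so d * s < r * s.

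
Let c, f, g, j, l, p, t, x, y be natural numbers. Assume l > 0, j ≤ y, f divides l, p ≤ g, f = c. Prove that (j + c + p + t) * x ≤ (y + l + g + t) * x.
f divides l and l > 0, hence f ≤ l. f = c, so c ≤ l. p ≤ g, so c + p ≤ l + g. j ≤ y, so j + c + p ≤ y + l + g. Then j + c + p + t ≤ y + l + g + t. By multiplying by a non-negative, (j + c + p + t) * x ≤ (y + l + g + t) * x.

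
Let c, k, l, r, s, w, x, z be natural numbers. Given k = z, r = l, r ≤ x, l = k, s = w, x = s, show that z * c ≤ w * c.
l = k and k = z, hence l = z. x = s and r ≤ x, therefore r ≤ s. From s = w, r ≤ w. Since r = l, l ≤ w. l = z, so z ≤ w. Then z * c ≤ w * c.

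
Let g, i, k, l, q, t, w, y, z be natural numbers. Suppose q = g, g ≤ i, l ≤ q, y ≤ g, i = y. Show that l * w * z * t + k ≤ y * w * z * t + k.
i = y and g ≤ i, therefore g ≤ y. From y ≤ g, g = y. Since q = g, q = y. l ≤ q, so l ≤ y. By multiplying by a non-negative, l * w ≤ y * w. By multiplying by a non-negative, l * w * z ≤ y * w * z. By multiplying by a non-negative, l * w * z * t ≤ y * w * z * t. Then l * w * z * t + k ≤ y * w * z * t + k.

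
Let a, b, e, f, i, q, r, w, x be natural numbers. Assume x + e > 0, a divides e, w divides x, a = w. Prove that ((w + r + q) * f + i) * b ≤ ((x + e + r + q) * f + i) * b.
a = w and a divides e, so w divides e. From w divides x, w divides x + e. Since x + e > 0, w ≤ x + e. Then w + r ≤ x + e + r. Then w + r + q ≤ x + e + r + q. By multiplying by a non-negative, (w + r + q) * f ≤ (x + e + r + q) * f. Then (w + r + q) * f + i ≤ (x + e + r + q) * f + i. By multiplying by a non-negative, ((w + r + q) * f + i) * b ≤ ((x + e + r + q) * f + i) * b.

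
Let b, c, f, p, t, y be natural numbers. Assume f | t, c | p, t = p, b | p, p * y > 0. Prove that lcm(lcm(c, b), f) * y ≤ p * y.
Because c | p and b | p, lcm(c, b) | p. t = p and f | t, therefore f | p. Since lcm(c, b) | p, lcm(lcm(c, b), f) | p. Then lcm(lcm(c, b), f) * y | p * y. p * y > 0, so lcm(lcm(c, b), f) * y ≤ p * y.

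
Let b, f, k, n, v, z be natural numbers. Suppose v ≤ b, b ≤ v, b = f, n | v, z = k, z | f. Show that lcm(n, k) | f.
v ≤ b and b ≤ v, thus v = b. b = f, so v = f. Since n | v, n | f. z = k and z | f, thus k | f. n | f, so lcm(n, k) | f.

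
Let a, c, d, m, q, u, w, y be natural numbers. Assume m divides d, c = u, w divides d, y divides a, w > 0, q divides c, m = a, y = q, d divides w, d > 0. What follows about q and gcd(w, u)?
q divides gcd(w, u)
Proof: y = q and y divides a, thus q divides a. d divides w and w > 0, so d ≤ w. From w divides d and d > 0, w ≤ d. Because d ≤ w, d = w. m = a and m divides d, thus a divides d. From d = w, a divides w. q divides a, so q divides w. c = u and q divides c, hence q divides u. q divides w, so q divides gcd(w, u).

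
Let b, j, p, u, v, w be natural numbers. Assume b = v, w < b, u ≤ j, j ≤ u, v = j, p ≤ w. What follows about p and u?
p < u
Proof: From j ≤ u and u ≤ j, j = u. Since v = j, v = u. b = v and w < b, thus w < v. p ≤ w, so p < v. v = u, so p < u.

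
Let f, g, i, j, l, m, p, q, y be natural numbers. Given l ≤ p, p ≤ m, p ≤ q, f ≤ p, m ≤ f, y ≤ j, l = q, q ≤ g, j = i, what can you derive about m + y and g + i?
m + y ≤ g + i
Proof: m ≤ f and f ≤ p, thus m ≤ p. p ≤ m, so p = m. Because l = q and l ≤ p, q ≤ p. p ≤ q, so q = p. From q ≤ g, p ≤ g. Since p = m, m ≤ g. j = i and y ≤ j, so y ≤ i. Since m ≤ g, m + y ≤ g + i.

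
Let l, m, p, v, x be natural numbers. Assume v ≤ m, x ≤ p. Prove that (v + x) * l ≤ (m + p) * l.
v ≤ m and x ≤ p, therefore v + x ≤ m + p. Then (v + x) * l ≤ (m + p) * l.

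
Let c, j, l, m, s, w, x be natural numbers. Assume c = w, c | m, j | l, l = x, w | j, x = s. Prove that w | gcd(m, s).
Because c = w and c | m, w | m. l = x and j | l, thus j | x. Since x = s, j | s. Since w | j, w | s. w | m, so w | gcd(m, s).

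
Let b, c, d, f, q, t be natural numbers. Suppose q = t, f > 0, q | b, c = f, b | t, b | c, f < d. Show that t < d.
Since q = t and q | b, t | b. b | t, so b = t. c = f and b | c, therefore b | f. Since b = t, t | f. f > 0, so t ≤ f. f < d, so t < d.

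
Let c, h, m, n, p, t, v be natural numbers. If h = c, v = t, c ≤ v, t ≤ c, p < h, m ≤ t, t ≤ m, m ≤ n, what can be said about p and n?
p < n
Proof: From v = t and c ≤ v, c ≤ t. t ≤ c, so c = t. Since h = c, h = t. Since p < h, p < t. From m ≤ t and t ≤ m, m = t. Because m ≤ n, t ≤ n. From p < t, p < n.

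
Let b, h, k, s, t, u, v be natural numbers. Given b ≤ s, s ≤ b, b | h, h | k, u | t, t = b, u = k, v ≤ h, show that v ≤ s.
u = k and u | t, hence k | t. h | k, so h | t. Since t = b, h | b. Since b | h, h = b. Because b ≤ s and s ≤ b, b = s. h = b, so h = s. Because v ≤ h, v ≤ s.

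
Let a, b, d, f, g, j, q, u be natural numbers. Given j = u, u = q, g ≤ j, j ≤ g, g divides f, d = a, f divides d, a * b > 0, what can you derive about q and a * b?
q ≤ a * b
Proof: j = u and u = q, so j = q. From g ≤ j and j ≤ g, g = j. d = a and f divides d, so f divides a. Since g divides f, g divides a. Since g = j, j divides a. Since j = q, q divides a. Then q divides a * b. Since a * b > 0, q ≤ a * b.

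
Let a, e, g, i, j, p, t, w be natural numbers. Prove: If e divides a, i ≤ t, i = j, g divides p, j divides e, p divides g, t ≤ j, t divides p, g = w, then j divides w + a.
Since i = j and i ≤ t, j ≤ t. t ≤ j, so t = j. p divides g and g divides p, so p = g. Since g = w, p = w. From t divides p, t divides w. Since t = j, j divides w. j divides e and e divides a, therefore j divides a. Since j divides w, j divides w + a.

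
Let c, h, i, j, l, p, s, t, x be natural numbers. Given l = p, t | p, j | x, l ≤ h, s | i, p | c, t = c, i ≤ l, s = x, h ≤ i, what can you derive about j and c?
j | c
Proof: l ≤ h and h ≤ i, so l ≤ i. Because i ≤ l, i = l. Since l = p, i = p. t = c and t | p, therefore c | p. p | c, so p = c. Since i = p, i = c. From s = x and s | i, x | i. j | x, so j | i. Since i = c, j | c.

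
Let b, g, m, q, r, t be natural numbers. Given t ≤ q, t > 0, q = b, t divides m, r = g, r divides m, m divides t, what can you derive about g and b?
g ≤ b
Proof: m divides t and t divides m, therefore m = t. r divides m, so r divides t. Because t > 0, r ≤ t. q = b and t ≤ q, therefore t ≤ b. r ≤ t, so r ≤ b. r = g, so g ≤ b.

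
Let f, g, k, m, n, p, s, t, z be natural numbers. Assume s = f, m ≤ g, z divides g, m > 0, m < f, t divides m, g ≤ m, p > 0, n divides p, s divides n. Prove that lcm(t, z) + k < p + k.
From g ≤ m and m ≤ g, g = m. z divides g, so z divides m. Because t divides m, lcm(t, z) divides m. Since m > 0, lcm(t, z) ≤ m. Since m < f, lcm(t, z) < f. s divides n and n divides p, so s divides p. p > 0, so s ≤ p. Because s = f, f ≤ p. Since lcm(t, z) < f, lcm(t, z) < p. Then lcm(t, z) + k < p + k.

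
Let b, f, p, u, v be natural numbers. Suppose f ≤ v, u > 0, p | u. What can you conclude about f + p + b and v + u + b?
f + p + b ≤ v + u + b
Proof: Since p | u and u > 0, p ≤ u. f ≤ v, so f + p ≤ v + u. Then f + p + b ≤ v + u + b.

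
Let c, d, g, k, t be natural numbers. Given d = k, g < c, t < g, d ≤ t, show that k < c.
d ≤ t and t < g, therefore d < g. Since d = k, k < g. Since g < c, k < c.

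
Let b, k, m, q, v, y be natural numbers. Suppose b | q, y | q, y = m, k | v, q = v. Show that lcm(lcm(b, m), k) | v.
Because y = m and y | q, m | q. Since b | q, lcm(b, m) | q. Since q = v, lcm(b, m) | v. Since k | v, lcm(lcm(b, m), k) | v.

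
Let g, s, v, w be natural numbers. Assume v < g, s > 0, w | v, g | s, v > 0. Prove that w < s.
w | v and v > 0, hence w ≤ v. Because v < g, w < g. g | s and s > 0, therefore g ≤ s. Since w < g, w < s.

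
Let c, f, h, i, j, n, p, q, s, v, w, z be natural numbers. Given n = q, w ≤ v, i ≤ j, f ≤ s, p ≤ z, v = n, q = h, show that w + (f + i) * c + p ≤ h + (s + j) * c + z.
Since v = n and n = q, v = q. Since q = h, v = h. w ≤ v, so w ≤ h. f ≤ s and i ≤ j, hence f + i ≤ s + j. Then (f + i) * c ≤ (s + j) * c. Because p ≤ z, (f + i) * c + p ≤ (s + j) * c + z. w ≤ h, so w + (f + i) * c + p ≤ h + (s + j) * c + z.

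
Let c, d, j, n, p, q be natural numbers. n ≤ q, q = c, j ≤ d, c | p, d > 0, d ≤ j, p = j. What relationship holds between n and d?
n ≤ d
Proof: Since q = c and n ≤ q, n ≤ c. j ≤ d and d ≤ j, hence j = d. Since p = j, p = d. Since c | p, c | d. d > 0, so c ≤ d. Since n ≤ c, n ≤ d.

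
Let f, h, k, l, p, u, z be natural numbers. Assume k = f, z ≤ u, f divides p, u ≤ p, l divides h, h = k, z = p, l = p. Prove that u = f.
Since z = p and z ≤ u, p ≤ u. Since u ≤ p, u = p. Because h = k and k = f, h = f. Since l = p and l divides h, p divides h. Since h = f, p divides f. Because f divides p, p = f. Since u = p, u = f.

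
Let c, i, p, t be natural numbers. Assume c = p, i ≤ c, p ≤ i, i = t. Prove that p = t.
c = p and i ≤ c, therefore i ≤ p. Since p ≤ i, p = i. Since i = t, p = t.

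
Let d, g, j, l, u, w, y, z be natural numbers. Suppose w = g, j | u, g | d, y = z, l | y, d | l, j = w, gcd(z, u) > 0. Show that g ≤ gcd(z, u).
From g | d and d | l, g | l. l | y, so g | y. Since y = z, g | z. j = w and j | u, hence w | u. w = g, so g | u. g | z, so g | gcd(z, u). gcd(z, u) > 0, so g ≤ gcd(z, u).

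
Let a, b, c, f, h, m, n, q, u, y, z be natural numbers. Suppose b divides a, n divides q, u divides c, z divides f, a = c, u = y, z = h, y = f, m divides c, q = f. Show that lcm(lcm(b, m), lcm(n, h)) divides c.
a = c and b divides a, hence b divides c. Since m divides c, lcm(b, m) divides c. q = f and n divides q, thus n divides f. z = h and z divides f, thus h divides f. Because n divides f, lcm(n, h) divides f. Since u = y and y = f, u = f. u divides c, so f divides c. Since lcm(n, h) divides f, lcm(n, h) divides c. lcm(b, m) divides c, so lcm(lcm(b, m), lcm(n, h)) divides c.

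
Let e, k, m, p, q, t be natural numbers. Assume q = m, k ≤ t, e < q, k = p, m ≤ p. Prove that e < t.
Since q = m and e < q, e < m. k = p and k ≤ t, so p ≤ t. Because m ≤ p, m ≤ t. Since e < m, e < t.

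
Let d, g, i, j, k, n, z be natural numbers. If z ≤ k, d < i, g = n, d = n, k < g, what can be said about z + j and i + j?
z + j < i + j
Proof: z ≤ k and k < g, thus z < g. Since g = n, z < n. From d = n and d < i, n < i. z < n, so z < i. Then z + j < i + j.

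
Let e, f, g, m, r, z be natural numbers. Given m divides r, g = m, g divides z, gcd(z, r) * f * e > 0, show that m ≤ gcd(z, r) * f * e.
g = m and g divides z, hence m divides z. Since m divides r, m divides gcd(z, r). Then m divides gcd(z, r) * f. Then m divides gcd(z, r) * f * e. gcd(z, r) * f * e > 0, so m ≤ gcd(z, r) * f * e.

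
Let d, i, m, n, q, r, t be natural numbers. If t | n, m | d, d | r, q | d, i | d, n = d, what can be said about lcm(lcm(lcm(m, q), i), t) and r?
lcm(lcm(lcm(m, q), i), t) | r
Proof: Since m | d and q | d, lcm(m, q) | d. i | d, so lcm(lcm(m, q), i) | d. Because n = d and t | n, t | d. lcm(lcm(m, q), i) | d, so lcm(lcm(lcm(m, q), i), t) | d. Since d | r, lcm(lcm(lcm(m, q), i), t) | r.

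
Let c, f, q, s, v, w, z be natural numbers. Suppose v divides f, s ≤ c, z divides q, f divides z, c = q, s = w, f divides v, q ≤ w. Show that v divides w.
From f divides v and v divides f, f = v. s = w and s ≤ c, so w ≤ c. Because c = q, w ≤ q. Since q ≤ w, q = w. Because f divides z and z divides q, f divides q. q = w, so f divides w. From f = v, v divides w.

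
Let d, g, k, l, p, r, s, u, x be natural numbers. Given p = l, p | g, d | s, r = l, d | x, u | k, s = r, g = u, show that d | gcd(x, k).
s = r and r = l, thus s = l. d | s, so d | l. g = u and p | g, so p | u. Since p = l, l | u. From d | l, d | u. u | k, so d | k. Since d | x, d | gcd(x, k).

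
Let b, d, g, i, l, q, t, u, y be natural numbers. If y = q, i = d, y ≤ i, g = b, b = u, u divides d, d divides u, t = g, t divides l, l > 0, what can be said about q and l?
q ≤ l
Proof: i = d and y ≤ i, thus y ≤ d. y = q, so q ≤ d. From u divides d and d divides u, u = d. From b = u, b = d. Since g = b, g = d. t = g and t divides l, therefore g divides l. Since g = d, d divides l. Since l > 0, d ≤ l. Since q ≤ d, q ≤ l.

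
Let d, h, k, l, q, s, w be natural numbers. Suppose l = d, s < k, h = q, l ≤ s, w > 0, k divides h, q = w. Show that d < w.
Because l = d and l ≤ s, d ≤ s. s < k, so d < k. h = q and q = w, thus h = w. k divides h, so k divides w. w > 0, so k ≤ w. Since d < k, d < w.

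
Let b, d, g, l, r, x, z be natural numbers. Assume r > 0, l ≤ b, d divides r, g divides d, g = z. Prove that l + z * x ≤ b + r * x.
g divides d and d divides r, hence g divides r. r > 0, so g ≤ r. Since g = z, z ≤ r. By multiplying by a non-negative, z * x ≤ r * x. Since l ≤ b, l + z * x ≤ b + r * x.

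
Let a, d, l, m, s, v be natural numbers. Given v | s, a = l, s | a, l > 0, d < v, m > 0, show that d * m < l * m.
Since v | s and s | a, v | a. a = l, so v | l. Since l > 0, v ≤ l. d < v, so d < l. From m > 0, d * m < l * m.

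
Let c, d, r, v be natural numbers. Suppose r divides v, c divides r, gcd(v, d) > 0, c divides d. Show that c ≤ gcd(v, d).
c divides r and r divides v, so c divides v. c divides d, so c divides gcd(v, d). gcd(v, d) > 0, so c ≤ gcd(v, d).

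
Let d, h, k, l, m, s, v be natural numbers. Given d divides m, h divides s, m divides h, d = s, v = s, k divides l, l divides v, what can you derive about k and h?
k divides h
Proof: d = s and d divides m, so s divides m. m divides h, so s divides h. h divides s, so s = h. v = s and l divides v, therefore l divides s. k divides l, so k divides s. Since s = h, k divides h.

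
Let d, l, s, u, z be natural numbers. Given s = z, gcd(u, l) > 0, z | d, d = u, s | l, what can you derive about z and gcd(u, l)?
z ≤ gcd(u, l)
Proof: From d = u and z | d, z | u. s = z and s | l, therefore z | l. Because z | u, z | gcd(u, l). Since gcd(u, l) > 0, z ≤ gcd(u, l).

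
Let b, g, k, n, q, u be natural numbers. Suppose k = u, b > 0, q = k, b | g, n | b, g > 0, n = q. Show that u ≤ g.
n = q and n | b, so q | b. b > 0, so q ≤ b. q = k, so k ≤ b. k = u, so u ≤ b. Since b | g and g > 0, b ≤ g. u ≤ b, so u ≤ g.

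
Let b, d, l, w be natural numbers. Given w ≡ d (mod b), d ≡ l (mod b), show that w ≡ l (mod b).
Because w ≡ d (mod b) and d ≡ l (mod b), by transitivity, w ≡ l (mod b).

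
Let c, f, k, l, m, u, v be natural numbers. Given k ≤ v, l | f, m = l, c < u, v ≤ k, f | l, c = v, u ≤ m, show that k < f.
From v ≤ k and k ≤ v, v = k. c = v and c < u, therefore v < u. Since v = k, k < u. l | f and f | l, hence l = f. m = l, so m = f. u ≤ m, so u ≤ f. Since k < u, k < f.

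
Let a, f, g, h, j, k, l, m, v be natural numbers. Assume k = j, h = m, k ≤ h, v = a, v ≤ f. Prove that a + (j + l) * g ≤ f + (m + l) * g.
From v = a and v ≤ f, a ≤ f. Since k = j and k ≤ h, j ≤ h. h = m, so j ≤ m. Then j + l ≤ m + l. Then (j + l) * g ≤ (m + l) * g. Since a ≤ f, a + (j + l) * g ≤ f + (m + l) * g.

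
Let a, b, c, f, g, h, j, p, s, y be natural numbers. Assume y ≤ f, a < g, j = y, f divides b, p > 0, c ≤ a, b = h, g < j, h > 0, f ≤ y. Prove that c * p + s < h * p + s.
a < g and g < j, thus a < j. j = y, so a < y. Since c ≤ a, c < y. f ≤ y and y ≤ f, therefore f = y. From b = h and f divides b, f divides h. Since f = y, y divides h. Since h > 0, y ≤ h. Since c < y, c < h. Using p > 0, by multiplying by a positive, c * p < h * p. Then c * p + s < h * p + s.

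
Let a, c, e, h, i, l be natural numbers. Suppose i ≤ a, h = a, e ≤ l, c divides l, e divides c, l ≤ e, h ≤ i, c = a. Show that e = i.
Because l ≤ e and e ≤ l, l = e. c divides l, so c divides e. e divides c, so e = c. Since c = a, e = a. h = a and h ≤ i, so a ≤ i. Since i ≤ a, a = i. Since e = a, e = i.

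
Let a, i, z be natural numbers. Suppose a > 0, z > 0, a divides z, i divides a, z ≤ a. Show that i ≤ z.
Since a divides z and z > 0, a ≤ z. z ≤ a, so a = z. i divides a and a > 0, hence i ≤ a. Since a = z, i ≤ z.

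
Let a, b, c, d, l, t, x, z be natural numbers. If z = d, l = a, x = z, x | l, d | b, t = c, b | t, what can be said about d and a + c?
d | a + c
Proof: x = z and x | l, hence z | l. Since l = a, z | a. Since z = d, d | a. Because t = c and b | t, b | c. Since d | b, d | c. d | a, so d | a + c.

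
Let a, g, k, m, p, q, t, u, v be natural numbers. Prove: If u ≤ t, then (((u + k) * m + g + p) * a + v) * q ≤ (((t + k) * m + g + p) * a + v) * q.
u ≤ t, therefore u + k ≤ t + k. By multiplying by a non-negative, (u + k) * m ≤ (t + k) * m. Then (u + k) * m + g ≤ (t + k) * m + g. Then (u + k) * m + g + p ≤ (t + k) * m + g + p. By multiplying by a non-negative, ((u + k) * m + g + p) * a ≤ ((t + k) * m + g + p) * a. Then ((u + k) * m + g + p) * a + v ≤ ((t + k) * m + g + p) * a + v. By multiplying by a non-negative, (((u + k) * m + g + p) * a + v) * q ≤ (((t + k) * m + g + p) * a + v) * q.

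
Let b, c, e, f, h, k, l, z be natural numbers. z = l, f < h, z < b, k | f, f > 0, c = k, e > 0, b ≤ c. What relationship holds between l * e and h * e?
l * e < h * e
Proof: z = l and z < b, therefore l < b. c = k and b ≤ c, thus b ≤ k. l < b, so l < k. Since k | f and f > 0, k ≤ f. Since f < h, k < h. l < k, so l < h. e > 0, so l * e < h * e.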